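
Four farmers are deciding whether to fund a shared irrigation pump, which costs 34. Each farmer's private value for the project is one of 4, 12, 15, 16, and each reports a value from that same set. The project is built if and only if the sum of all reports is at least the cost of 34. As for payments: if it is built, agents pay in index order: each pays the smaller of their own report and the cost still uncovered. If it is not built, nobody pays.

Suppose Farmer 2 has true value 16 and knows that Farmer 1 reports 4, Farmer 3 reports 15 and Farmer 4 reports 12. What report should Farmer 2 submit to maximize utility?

4

Report 4: project built, pays 4, utility 16 - 4 = 12.
Report 12: project built, pays 12, utility 16 - 12 = 4.
Report 15: project built, pays 15, utility 16 - 15 = 1.
Report 16: project built, pays 16, utility 16 - 16 = 0.
The best choice is 4 with utility 12.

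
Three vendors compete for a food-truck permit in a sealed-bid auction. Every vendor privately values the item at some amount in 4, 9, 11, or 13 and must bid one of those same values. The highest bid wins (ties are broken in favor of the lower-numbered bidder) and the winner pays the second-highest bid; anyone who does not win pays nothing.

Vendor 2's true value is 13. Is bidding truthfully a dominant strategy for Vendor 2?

Check each profile of the others' bids and compare truth against every alternative bid.
Others bid (11, 4): truth gives 2, best alternative gives 0.
Others bid (11, 9): truth gives 2, best alternative gives 0.
Others bid (11, 11): truth gives 2, best alternative gives 0.
Others bid (4, 4): truth gives 9, best alternative gives 9.
Others bid (4, 9): truth gives 4, best alternative gives 4.
Others bid (9, 4): truth gives 4, best alternative gives 4.
(Remaining 10 profiles checked similarly; truth is weakly best in each.)
In every case the truthful bid is at least as good as any alternative, so it is a dominant strategy.

Yes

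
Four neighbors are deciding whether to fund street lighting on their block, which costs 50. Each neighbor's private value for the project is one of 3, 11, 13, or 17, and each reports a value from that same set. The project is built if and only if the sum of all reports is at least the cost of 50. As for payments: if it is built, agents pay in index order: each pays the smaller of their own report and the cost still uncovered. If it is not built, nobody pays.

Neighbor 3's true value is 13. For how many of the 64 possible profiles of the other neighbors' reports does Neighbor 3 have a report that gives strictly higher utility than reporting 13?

20

Others report (11, 11, 17): truth gives 0; report 11 gives 2 > 0. Violating.
Others report (11, 13, 17): truth gives 0; report 11 gives 2 > 0. Violating.
Others report (11, 17, 11): truth gives 0; report 11 gives 2 > 0. Violating.
Others report (11, 17, 13): truth gives 0; report 11 gives 2 > 0. Violating.
Others report (3, 3, 3): truth gives 0; no alternative beats it.
Others report (3, 3, 11): truth gives 0; no alternative beats it.
(Checking all 64 profiles: 20 have a profitable deviation, 44 do not.)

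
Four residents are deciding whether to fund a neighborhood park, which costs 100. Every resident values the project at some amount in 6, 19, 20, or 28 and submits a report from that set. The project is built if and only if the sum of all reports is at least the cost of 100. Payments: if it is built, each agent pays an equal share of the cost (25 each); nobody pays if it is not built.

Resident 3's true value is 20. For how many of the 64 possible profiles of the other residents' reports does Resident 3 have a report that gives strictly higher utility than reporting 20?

1

Others report (28, 28, 28): truth gives -5; report 6 gives 0 > -5. Violating.
Others report (6, 6, 6): truth gives 0; no alternative beats it.
Others report (6, 6, 19): truth gives 0; no alternative beats it.
(Checking all 64 profiles: 1 has a profitable deviation, 63 do not.)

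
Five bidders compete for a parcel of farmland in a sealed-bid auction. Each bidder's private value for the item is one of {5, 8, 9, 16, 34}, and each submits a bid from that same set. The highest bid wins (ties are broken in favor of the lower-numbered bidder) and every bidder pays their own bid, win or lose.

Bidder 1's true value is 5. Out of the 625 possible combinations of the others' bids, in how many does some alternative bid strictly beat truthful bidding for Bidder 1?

80

Others bid (5, 5, 5, 8): truth gives -5; bid 8 gives -3 > -5. Violating.
Others bid (5, 5, 5, 9): truth gives -5; bid 9 gives -4 > -5. Violating.
Others bid (5, 5, 8, 5): truth gives -5; bid 8 gives -3 > -5. Violating.
Others bid (5, 5, 8, 8): truth gives -5; bid 8 gives -3 > -5. Violating.
Others bid (5, 5, 5, 5): truth gives 0; no alternative beats it.
Others bid (5, 5, 5, 16): truth gives -5; no alternative beats it.
(Checking all 625 profiles: 80 have a profitable deviation, 545 do not.)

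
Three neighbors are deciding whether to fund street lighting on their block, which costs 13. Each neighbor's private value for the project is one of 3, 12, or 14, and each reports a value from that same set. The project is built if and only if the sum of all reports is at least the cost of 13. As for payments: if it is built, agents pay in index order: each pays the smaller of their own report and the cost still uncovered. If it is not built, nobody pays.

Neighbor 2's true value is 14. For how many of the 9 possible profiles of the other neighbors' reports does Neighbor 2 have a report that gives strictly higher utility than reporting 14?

Others report (3, 12): truth gives 4; report 3 gives 11 > 4. Violating.
Others report (3, 14): truth gives 4; report 3 gives 11 > 4. Violating.
Others report (3, 3): truth gives 4; no alternative beats it.
Others report (12, 3): truth gives 13; no alternative beats it.
(Checking all 9 profiles: 2 have a profitable deviation, 7 do not.)

2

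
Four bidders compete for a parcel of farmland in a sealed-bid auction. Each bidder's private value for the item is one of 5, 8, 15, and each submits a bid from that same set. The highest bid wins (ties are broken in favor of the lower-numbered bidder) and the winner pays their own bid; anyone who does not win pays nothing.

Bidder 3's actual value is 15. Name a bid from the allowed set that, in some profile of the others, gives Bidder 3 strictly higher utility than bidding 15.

Suppose Bidder 1 bids 5, Bidder 2 bids 5 and Bidder 4 bids 5.
Bid 15: wins, pays 15, utility 15 - 15 = 0.
Bid 8: wins, pays 8, utility 15 - 8 = 7.
So bidding 8 beats truth here (7 > 0).

8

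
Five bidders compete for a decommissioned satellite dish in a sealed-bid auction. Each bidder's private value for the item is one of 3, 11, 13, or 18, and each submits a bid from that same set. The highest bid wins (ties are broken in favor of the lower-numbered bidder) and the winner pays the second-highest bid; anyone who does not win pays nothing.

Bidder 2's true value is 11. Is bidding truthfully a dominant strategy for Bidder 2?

Check each profile of the others' bids and compare truth against every alternative bid.
Others bid (3, 3, 3, 3): truth gives 8, best alternative gives 8.
Others bid (3, 3, 3, 11): truth gives 0, best alternative gives 0.
Others bid (3, 3, 3, 13): truth gives 0, best alternative gives 0.
Others bid (3, 3, 3, 18): truth gives 0, best alternative gives 0.
Others bid (3, 3, 11, 3): truth gives 0, best alternative gives 0.
Others bid (3, 3, 11, 11): truth gives 0, best alternative gives 0.
(Remaining 250 profiles checked similarly; truth is weakly best in each.)
In every case the truthful bid is at least as good as any alternative, so it is a dominant strategy.

Yes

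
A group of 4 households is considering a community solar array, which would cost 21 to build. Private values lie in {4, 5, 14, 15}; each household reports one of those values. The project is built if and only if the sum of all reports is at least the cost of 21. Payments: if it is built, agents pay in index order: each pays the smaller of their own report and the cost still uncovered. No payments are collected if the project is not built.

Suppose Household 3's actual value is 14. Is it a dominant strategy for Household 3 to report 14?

No

Consider the case where Household 1 reports 4, Household 2 reports 4 and Household 4 reports 14.
Truthful report 14: project built, pays 13, utility 14 - 13 = 1.
Report 4 instead: project built, pays 4, utility 14 - 4 = 10.
Since 10 > 1, reporting 4 is strictly better here, so truthful reporting is not dominant.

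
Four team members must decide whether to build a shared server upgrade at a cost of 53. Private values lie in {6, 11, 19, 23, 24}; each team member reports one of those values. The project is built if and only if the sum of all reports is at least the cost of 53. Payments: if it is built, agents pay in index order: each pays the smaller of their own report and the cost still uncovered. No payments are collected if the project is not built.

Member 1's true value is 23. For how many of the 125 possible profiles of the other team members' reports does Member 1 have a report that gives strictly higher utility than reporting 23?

114

Others report (6, 6, 23): truth gives 0; report 19 gives 4 > 0. Violating.
Others report (6, 6, 24): truth gives 0; report 19 gives 4 > 0. Violating.
Others report (6, 11, 19): truth gives 0; report 19 gives 4 > 0. Violating.
Others report (6, 11, 23): truth gives 0; report 19 gives 4 > 0. Violating.
Others report (6, 6, 6): truth gives 0; no alternative beats it.
Others report (6, 6, 11): truth gives 0; no alternative beats it.
(Checking all 125 profiles: 114 have a profitable deviation, 11 do not.)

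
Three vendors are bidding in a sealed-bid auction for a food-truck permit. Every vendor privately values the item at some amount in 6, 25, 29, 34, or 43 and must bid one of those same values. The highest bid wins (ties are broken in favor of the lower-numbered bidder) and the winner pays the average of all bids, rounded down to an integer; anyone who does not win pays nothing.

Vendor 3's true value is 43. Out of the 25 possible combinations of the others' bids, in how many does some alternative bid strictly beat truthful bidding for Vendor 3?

Others bid (6, 6): truth gives 25; bid 25 gives 31 > 25. Violating.
Others bid (6, 25): truth gives 19; bid 29 gives 23 > 19. Violating.
Others bid (6, 29): truth gives 17; bid 34 gives 20 > 17. Violating.
Others bid (25, 6): truth gives 19; bid 29 gives 23 > 19. Violating.
Others bid (6, 34): truth gives 16; no alternative beats it.
Others bid (6, 43): truth gives 0; no alternative beats it.
(Checking all 25 profiles: 9 have a profitable deviation, 16 do not.)

9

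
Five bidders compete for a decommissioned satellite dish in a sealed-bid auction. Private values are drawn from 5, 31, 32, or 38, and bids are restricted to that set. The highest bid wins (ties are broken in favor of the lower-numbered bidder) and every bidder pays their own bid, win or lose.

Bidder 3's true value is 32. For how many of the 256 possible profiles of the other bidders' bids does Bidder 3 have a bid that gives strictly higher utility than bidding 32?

Others bid (5, 5, 5, 5): truth gives 0; bid 31 gives 1 > 0. Violating.
Others bid (5, 5, 5, 31): truth gives 0; bid 31 gives 1 > 0. Violating.
Others bid (5, 5, 5, 38): truth gives -32; bid 5 gives -5 > -32. Violating.
Others bid (5, 5, 31, 5): truth gives 0; bid 31 gives 1 > 0. Violating.
Others bid (5, 5, 5, 32): truth gives 0; no alternative beats it.
Others bid (5, 5, 31, 32): truth gives 0; no alternative beats it.
(Checking all 256 profiles: 224 have a profitable deviation, 32 do not.)

224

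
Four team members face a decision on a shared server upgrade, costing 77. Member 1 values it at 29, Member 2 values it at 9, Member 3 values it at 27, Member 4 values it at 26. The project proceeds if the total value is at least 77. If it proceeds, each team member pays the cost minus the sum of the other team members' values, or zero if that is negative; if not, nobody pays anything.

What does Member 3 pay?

13

Total value 91 ≥ cost 77, so the project is built.
The other team members' values sum to 64.
Cost minus that sum is 77 - 64 = 13.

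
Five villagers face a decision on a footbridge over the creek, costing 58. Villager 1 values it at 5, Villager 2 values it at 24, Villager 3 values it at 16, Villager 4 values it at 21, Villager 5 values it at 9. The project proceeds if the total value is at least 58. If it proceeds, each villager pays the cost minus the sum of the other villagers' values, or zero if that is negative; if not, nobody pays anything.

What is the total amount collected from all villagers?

Total value 75 ≥ cost 58, so it is built.
Villager 1: others sum to 70; max(0, 58 - 70) = 0.
Villager 2: others sum to 51; max(0, 58 - 51) = 7.
Villager 3: others sum to 59; max(0, 58 - 59) = 0.
Villager 4: others sum to 54; max(0, 58 - 54) = 4.
Villager 5: others sum to 66; max(0, 58 - 66) = 0.
Total collected = 0 + 7 + 0 + 4 + 0 = 11.

11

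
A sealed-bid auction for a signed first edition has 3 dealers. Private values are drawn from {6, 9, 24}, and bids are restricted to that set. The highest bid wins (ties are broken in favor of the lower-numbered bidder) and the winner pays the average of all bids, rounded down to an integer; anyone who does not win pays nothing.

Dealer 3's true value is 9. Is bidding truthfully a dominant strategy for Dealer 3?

Yes

Check each profile of the others' bids and compare truth against every alternative bid.
Others bid (6, 6): truth gives 2, best alternative gives 0.
Others bid (6, 9): truth gives 0, best alternative gives 0.
Others bid (6, 24): truth gives 0, best alternative gives 0.
Others bid (9, 6): truth gives 0, best alternative gives 0.
Others bid (9, 9): truth gives 0, best alternative gives 0.
Others bid (9, 24): truth gives 0, best alternative gives 0.
(Remaining 3 profiles checked similarly; truth is weakly best in each.)
In every case the truthful bid is at least as good as any alternative, so it is a dominant strategy.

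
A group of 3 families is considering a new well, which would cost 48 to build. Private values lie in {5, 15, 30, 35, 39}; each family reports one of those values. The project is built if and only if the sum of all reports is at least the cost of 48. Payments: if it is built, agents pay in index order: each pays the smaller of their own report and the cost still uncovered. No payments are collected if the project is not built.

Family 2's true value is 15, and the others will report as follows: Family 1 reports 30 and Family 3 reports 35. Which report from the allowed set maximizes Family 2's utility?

5

Report 5: project built, pays 5, utility 15 - 5 = 10.
Report 15: project built, pays 15, utility 15 - 15 = 0.
Report 30: project built, pays 18, utility 15 - 18 = -3.
Report 35: project built, pays 18, utility 15 - 18 = -3.
Report 39: project built, pays 18, utility 15 - 18 = -3.
The best choice is 5 with utility 10.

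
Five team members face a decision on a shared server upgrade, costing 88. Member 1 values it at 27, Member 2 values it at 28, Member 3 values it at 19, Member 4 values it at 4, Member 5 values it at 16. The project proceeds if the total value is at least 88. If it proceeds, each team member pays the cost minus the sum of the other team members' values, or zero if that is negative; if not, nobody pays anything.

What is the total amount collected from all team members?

66

Total value 94 ≥ cost 88, so it is built.
Member 1: others sum to 67; max(0, 88 - 67) = 21.
Member 2: others sum to 66; max(0, 88 - 66) = 22.
Member 3: others sum to 75; max(0, 88 - 75) = 13.
Member 4: others sum to 90; max(0, 88 - 90) = 0.
Member 5: others sum to 78; max(0, 88 - 78) = 10.
Total collected = 21 + 22 + 13 + 0 + 10 = 66.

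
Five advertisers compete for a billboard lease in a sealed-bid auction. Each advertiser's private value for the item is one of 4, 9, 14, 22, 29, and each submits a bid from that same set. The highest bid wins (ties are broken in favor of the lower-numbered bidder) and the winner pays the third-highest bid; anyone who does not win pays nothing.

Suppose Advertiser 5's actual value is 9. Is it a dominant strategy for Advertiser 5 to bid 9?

Consider the case where Advertiser 1 bids 4, Advertiser 2 bids 4, Advertiser 3 bids 4 and Advertiser 4 bids 9.
Truthful bid 9: loses, pays 0, utility 0.
Bid 14 instead: wins, pays 4, utility 9 - 4 = 5.
Since 5 > 0, bidding 14 is strictly better here, so truthful bidding is not dominant.

No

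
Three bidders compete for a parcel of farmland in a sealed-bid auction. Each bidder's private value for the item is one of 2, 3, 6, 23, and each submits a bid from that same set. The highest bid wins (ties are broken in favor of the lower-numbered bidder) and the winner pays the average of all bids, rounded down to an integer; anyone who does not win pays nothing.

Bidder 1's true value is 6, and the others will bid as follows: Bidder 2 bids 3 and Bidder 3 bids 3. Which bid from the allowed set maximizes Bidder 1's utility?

3

Bid 2: loses, pays 0, utility 0.
Bid 3: wins, pays 3, utility 6 - 3 = 3.
Bid 6: wins, pays 4, utility 6 - 4 = 2.
Bid 23: wins, pays 9, utility 6 - 9 = -3.
The best choice is 3 with utility 3.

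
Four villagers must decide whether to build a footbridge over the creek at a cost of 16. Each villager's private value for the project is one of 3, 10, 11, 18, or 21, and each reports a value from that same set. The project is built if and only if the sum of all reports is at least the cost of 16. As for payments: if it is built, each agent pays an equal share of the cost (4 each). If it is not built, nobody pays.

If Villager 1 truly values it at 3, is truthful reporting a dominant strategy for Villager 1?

Yes

Check each profile of the others' reports and compare truth against every alternative report.
Others report (3, 3, 3): truth gives 0, best alternative gives -1.
Others report (3, 3, 10): truth gives -1, best alternative gives -1.
Others report (3, 3, 11): truth gives -1, best alternative gives -1.
Others report (3, 3, 18): truth gives -1, best alternative gives -1.
Others report (3, 3, 21): truth gives -1, best alternative gives -1.
Others report (3, 10, 3): truth gives -1, best alternative gives -1.
(Remaining 119 profiles checked similarly; truth is weakly best in each.)
In every case the truthful report is at least as good as any alternative, so it is a dominant strategy.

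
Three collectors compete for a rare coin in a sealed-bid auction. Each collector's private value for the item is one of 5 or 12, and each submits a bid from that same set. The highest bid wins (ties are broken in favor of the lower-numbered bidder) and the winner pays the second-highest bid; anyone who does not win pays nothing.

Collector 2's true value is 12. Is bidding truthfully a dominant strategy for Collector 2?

Yes

Check each profile of the others' bids and compare truth against every alternative bid.
Others bid (5, 5): truth gives 7, best alternative gives 0.
Others bid (5, 12): truth gives 0, best alternative gives 0.
Others bid (12, 5): truth gives 0, best alternative gives 0.
Others bid (12, 12): truth gives 0, best alternative gives 0.
In every case the truthful bid is at least as good as any alternative, so it is a dominant strategy.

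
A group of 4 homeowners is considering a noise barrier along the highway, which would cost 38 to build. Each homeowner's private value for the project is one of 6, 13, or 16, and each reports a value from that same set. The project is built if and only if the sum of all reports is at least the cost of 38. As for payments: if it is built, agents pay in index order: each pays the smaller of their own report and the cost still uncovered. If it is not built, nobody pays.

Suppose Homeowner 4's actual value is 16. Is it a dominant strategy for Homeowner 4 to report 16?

Yes

Check each profile of the others' reports and compare truth against every alternative report.
Others report (6, 16, 16): truth gives 16, best alternative gives 16.
Others report (13, 13, 13): truth gives 16, best alternative gives 16.
Others report (13, 13, 16): truth gives 16, best alternative gives 16.
Others report (13, 16, 13): truth gives 16, best alternative gives 16.
Others report (13, 16, 16): truth gives 16, best alternative gives 16.
Others report (16, 6, 16): truth gives 16, best alternative gives 16.
(Remaining 21 profiles checked similarly; truth is weakly best in each.)
In every case the truthful report is at least as good as any alternative, so it is a dominant strategy.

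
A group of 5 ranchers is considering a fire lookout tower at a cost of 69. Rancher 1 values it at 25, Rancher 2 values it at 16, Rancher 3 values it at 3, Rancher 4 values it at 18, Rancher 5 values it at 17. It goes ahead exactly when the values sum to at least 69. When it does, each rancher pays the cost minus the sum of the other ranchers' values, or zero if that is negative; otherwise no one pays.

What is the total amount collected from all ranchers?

Total value 79 ≥ cost 69, so it is built.
Rancher 1: others sum to 54; max(0, 69 - 54) = 15.
Rancher 2: others sum to 63; max(0, 69 - 63) = 6.
Rancher 3: others sum to 76; max(0, 69 - 76) = 0.
Rancher 4: others sum to 61; max(0, 69 - 61) = 8.
Rancher 5: others sum to 62; max(0, 69 - 62) = 7.
Total collected = 15 + 6 + 0 + 8 + 7 = 36.

36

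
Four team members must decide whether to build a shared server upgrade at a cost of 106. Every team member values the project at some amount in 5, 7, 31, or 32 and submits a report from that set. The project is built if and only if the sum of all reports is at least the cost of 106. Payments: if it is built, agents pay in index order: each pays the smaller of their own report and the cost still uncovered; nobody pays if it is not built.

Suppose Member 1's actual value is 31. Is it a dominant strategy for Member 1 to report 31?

Check each profile of the others' reports and compare truth against every alternative report.
Others report (5, 5, 5): truth gives 0, best alternative gives 0.
Others report (5, 5, 7): truth gives 0, best alternative gives 0.
Others report (5, 5, 31): truth gives 0, best alternative gives 0.
Others report (5, 5, 32): truth gives 0, best alternative gives 0.
Others report (5, 7, 5): truth gives 0, best alternative gives 0.
Others report (5, 7, 7): truth gives 0, best alternative gives 0.
(Remaining 58 profiles checked similarly; truth is weakly best in each.)
In every case the truthful report is at least as good as any alternative, so it is a dominant strategy.

Yes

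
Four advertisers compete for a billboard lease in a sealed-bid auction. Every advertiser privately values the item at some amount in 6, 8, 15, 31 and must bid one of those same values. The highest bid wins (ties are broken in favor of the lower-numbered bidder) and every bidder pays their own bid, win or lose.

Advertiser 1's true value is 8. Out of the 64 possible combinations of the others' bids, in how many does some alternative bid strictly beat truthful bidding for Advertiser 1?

57

Others bid (6, 6, 6): truth gives 0; bid 6 gives 2 > 0. Violating.
Others bid (6, 6, 15): truth gives -8; bid 6 gives -6 > -8. Violating.
Others bid (6, 6, 31): truth gives -8; bid 6 gives -6 > -8. Violating.
Others bid (6, 8, 15): truth gives -8; bid 6 gives -6 > -8. Violating.
Others bid (6, 6, 8): truth gives 0; no alternative beats it.
Others bid (6, 8, 6): truth gives 0; no alternative beats it.
(Checking all 64 profiles: 57 have a profitable deviation, 7 do not.)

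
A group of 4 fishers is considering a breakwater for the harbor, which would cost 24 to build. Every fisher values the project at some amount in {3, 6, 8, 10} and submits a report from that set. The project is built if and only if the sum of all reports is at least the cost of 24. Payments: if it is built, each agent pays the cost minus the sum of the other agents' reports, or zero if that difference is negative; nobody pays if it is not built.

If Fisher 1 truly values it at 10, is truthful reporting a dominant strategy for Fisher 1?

Check each profile of the others' reports and compare truth against every alternative report.
Others report (3, 6, 6): truth gives 1, best alternative gives 0.
Others report (6, 3, 6): truth gives 1, best alternative gives 0.
Others report (6, 6, 3): truth gives 1, best alternative gives 0.
Others report (6, 8, 10): truth gives 10, best alternative gives 10.
Others report (6, 10, 8): truth gives 10, best alternative gives 10.
Others report (6, 10, 10): truth gives 10, best alternative gives 10.
(Remaining 58 profiles checked similarly; truth is weakly best in each.)
In every case the truthful report is at least as good as any alternative, so it is a dominant strategy.

Yes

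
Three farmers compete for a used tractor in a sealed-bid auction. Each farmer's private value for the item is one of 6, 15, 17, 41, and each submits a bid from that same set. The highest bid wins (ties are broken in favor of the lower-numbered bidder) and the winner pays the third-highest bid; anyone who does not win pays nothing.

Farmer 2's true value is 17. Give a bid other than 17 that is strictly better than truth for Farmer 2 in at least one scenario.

41

Suppose Farmer 1 bids 6 and Farmer 3 bids 41.
Bid 17: loses, pays 0, utility 0.
Bid 41: wins, pays 6, utility 17 - 6 = 11.
So bidding 41 beats truth here (11 > 0).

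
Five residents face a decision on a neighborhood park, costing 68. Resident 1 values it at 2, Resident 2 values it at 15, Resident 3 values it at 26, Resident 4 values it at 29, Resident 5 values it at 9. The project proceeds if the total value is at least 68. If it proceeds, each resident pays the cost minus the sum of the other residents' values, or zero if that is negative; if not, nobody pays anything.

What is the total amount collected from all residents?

Total value 81 ≥ cost 68, so it is built.
Resident 1: others sum to 79; max(0, 68 - 79) = 0.
Resident 2: others sum to 66; max(0, 68 - 66) = 2.
Resident 3: others sum to 55; max(0, 68 - 55) = 13.
Resident 4: others sum to 52; max(0, 68 - 52) = 16.
Resident 5: others sum to 72; max(0, 68 - 72) = 0.
Total collected = 0 + 2 + 13 + 16 + 0 = 31.

31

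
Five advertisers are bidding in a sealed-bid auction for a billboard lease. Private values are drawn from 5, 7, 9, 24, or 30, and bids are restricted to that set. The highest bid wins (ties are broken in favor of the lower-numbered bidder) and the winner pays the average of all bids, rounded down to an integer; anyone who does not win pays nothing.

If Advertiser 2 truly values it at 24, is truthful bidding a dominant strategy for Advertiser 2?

Consider the case where Advertiser 1 bids 5, Advertiser 3 bids 5, Advertiser 4 bids 5 and Advertiser 5 bids 5.
Truthful bid 24: wins, pays 8, utility 24 - 8 = 16.
Bid 7 instead: wins, pays 5, utility 24 - 5 = 19.
Since 19 > 16, bidding 7 is strictly better here, so truthful bidding is not dominant.

No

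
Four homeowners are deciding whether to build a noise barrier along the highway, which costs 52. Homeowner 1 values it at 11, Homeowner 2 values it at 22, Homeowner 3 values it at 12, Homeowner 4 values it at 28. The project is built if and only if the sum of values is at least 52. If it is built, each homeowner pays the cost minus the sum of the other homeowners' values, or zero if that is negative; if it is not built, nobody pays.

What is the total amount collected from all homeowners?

Total value 73 ≥ cost 52, so it is built.
Homeowner 1: others sum to 62; max(0, 52 - 62) = 0.
Homeowner 2: others sum to 51; max(0, 52 - 51) = 1.
Homeowner 3: others sum to 61; max(0, 52 - 61) = 0.
Homeowner 4: others sum to 45; max(0, 52 - 45) = 7.
Total collected = 0 + 1 + 0 + 7 = 8.

8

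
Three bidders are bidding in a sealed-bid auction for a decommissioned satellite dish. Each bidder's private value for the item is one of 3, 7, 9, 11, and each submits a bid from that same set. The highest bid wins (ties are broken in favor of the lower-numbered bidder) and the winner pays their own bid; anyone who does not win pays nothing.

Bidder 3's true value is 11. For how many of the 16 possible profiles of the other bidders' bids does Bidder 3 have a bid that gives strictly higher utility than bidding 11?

Others bid (3, 3): truth gives 0; bid 7 gives 4 > 0. Violating.
Others bid (3, 7): truth gives 0; bid 9 gives 2 > 0. Violating.
Others bid (7, 3): truth gives 0; bid 9 gives 2 > 0. Violating.
Others bid (7, 7): truth gives 0; bid 9 gives 2 > 0. Violating.
Others bid (3, 9): truth gives 0; no alternative beats it.
Others bid (3, 11): truth gives 0; no alternative beats it.
(Checking all 16 profiles: 4 have a profitable deviation, 12 do not.)

4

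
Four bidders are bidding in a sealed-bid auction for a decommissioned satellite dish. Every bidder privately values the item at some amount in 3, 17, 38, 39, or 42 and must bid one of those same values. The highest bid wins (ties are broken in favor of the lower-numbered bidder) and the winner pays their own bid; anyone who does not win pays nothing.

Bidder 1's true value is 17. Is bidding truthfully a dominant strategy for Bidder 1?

No

Consider the case where Bidder 2 bids 3, Bidder 3 bids 3 and Bidder 4 bids 3.
Truthful bid 17: wins, pays 17, utility 17 - 17 = 0.
Bid 3 instead: wins, pays 3, utility 17 - 3 = 14.
Since 14 > 0, bidding 3 is strictly better here, so truthful bidding is not dominant.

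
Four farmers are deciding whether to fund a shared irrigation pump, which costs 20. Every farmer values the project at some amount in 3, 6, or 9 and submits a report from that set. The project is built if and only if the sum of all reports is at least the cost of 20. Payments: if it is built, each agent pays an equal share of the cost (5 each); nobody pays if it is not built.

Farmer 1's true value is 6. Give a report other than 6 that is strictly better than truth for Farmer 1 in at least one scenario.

Suppose Farmer 2 reports 3, Farmer 3 reports 3 and Farmer 4 reports 6.
Report 6: project not built, utility 0.
Report 9: project built, pays 5, utility 6 - 5 = 1.
So reporting 9 beats truth here (1 > 0).

9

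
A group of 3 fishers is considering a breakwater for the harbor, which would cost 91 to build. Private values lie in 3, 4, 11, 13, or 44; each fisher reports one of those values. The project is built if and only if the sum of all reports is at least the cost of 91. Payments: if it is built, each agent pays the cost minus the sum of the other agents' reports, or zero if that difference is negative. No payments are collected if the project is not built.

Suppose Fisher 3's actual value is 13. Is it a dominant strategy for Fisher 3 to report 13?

Yes

Check each profile of the others' reports and compare truth against every alternative report.
Others report (44, 44): truth gives 10, best alternative gives 10.
Others report (3, 3): truth gives 0, best alternative gives 0.
Others report (3, 4): truth gives 0, best alternative gives 0.
Others report (3, 11): truth gives 0, best alternative gives 0.
Others report (3, 13): truth gives 0, best alternative gives 0.
Others report (3, 44): truth gives 0, best alternative gives 0.
(Remaining 19 profiles checked similarly; truth is weakly best in each.)
In every case the truthful report is at least as good as any alternative, so it is a dominant strategy.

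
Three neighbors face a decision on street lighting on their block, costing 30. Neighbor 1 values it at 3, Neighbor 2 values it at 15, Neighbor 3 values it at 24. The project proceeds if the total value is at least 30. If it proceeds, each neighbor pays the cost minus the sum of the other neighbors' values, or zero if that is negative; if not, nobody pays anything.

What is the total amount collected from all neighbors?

15

Total value 42 ≥ cost 30, so it is built.
Neighbor 1: others sum to 39; max(0, 30 - 39) = 0.
Neighbor 2: others sum to 27; max(0, 30 - 27) = 3.
Neighbor 3: others sum to 18; max(0, 30 - 18) = 12.
Total collected = 0 + 3 + 12 = 15.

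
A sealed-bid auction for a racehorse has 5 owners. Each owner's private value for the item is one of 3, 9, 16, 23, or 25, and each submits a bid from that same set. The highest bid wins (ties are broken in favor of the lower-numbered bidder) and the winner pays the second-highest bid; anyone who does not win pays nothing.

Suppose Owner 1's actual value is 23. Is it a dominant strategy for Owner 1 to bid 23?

Yes

Check each profile of the others' bids and compare truth against every alternative bid.
Others bid (3, 3, 3, 3): truth gives 20, best alternative gives 20.
Others bid (3, 3, 3, 9): truth gives 14, best alternative gives 14.
Others bid (3, 3, 9, 3): truth gives 14, best alternative gives 14.
Others bid (3, 3, 9, 9): truth gives 14, best alternative gives 14.
Others bid (3, 9, 3, 3): truth gives 14, best alternative gives 14.
Others bid (3, 9, 3, 9): truth gives 14, best alternative gives 14.
(Remaining 619 profiles checked similarly; truth is weakly best in each.)
In every case the truthful bid is at least as good as any alternative, so it is a dominant strategy.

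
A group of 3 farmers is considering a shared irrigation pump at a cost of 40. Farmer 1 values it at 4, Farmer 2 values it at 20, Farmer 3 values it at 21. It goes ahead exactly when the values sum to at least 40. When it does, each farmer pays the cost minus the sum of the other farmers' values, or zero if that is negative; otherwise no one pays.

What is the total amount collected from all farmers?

Total value 45 ≥ cost 40, so it is built.
Farmer 1: others sum to 41; max(0, 40 - 41) = 0.
Farmer 2: others sum to 25; max(0, 40 - 25) = 15.
Farmer 3: others sum to 24; max(0, 40 - 24) = 16.
Total collected = 0 + 15 + 16 = 31.

31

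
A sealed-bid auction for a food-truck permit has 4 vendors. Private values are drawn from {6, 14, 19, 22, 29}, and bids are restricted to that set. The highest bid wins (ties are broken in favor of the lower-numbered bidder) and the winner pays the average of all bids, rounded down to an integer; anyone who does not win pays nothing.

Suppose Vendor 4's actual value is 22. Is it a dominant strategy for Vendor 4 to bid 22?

Consider the case where Vendor 1 bids 6, Vendor 2 bids 6 and Vendor 3 bids 6.
Truthful bid 22: wins, pays 10, utility 22 - 10 = 12.
Bid 14 instead: wins, pays 8, utility 22 - 8 = 14.
Since 14 > 12, bidding 14 is strictly better here, so truthful bidding is not dominant.

No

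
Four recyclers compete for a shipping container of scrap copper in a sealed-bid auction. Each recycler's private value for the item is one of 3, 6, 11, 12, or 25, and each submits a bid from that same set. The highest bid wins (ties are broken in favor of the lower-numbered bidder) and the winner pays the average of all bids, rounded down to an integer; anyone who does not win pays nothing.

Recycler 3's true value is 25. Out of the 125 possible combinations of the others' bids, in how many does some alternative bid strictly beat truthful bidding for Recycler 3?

Others bid (3, 3, 3): truth gives 17; bid 6 gives 22 > 17. Violating.
Others bid (3, 3, 6): truth gives 16; bid 6 gives 21 > 16. Violating.
Others bid (3, 3, 11): truth gives 15; bid 11 gives 18 > 15. Violating.
Others bid (3, 3, 12): truth gives 15; bid 12 gives 18 > 15. Violating.
Others bid (3, 3, 25): truth gives 11; no alternative beats it.
Others bid (3, 6, 25): truth gives 11; no alternative beats it.
(Checking all 125 profiles: 36 have a profitable deviation, 89 do not.)

36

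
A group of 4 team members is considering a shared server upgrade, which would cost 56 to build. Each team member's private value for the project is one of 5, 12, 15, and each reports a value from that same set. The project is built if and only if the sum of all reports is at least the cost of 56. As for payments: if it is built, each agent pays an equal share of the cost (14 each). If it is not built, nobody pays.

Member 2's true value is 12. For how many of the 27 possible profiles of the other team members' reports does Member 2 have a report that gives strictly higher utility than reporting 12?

Others report (15, 15, 15): truth gives -2; report 5 gives 0 > -2. Violating.
Others report (5, 5, 5): truth gives 0; no alternative beats it.
Others report (5, 5, 12): truth gives 0; no alternative beats it.
(Checking all 27 profiles: 1 has a profitable deviation, 26 do not.)

1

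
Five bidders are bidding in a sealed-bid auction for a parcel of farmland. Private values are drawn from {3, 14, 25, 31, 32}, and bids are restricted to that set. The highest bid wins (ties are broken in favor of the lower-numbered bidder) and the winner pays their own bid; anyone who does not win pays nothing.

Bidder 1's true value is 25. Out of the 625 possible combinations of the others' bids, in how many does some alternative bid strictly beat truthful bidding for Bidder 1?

16

Others bid (3, 3, 3, 3): truth gives 0; bid 3 gives 22 > 0. Violating.
Others bid (3, 3, 3, 14): truth gives 0; bid 14 gives 11 > 0. Violating.
Others bid (3, 3, 14, 3): truth gives 0; bid 14 gives 11 > 0. Violating.
Others bid (3, 3, 14, 14): truth gives 0; bid 14 gives 11 > 0. Violating.
Others bid (3, 3, 3, 25): truth gives 0; no alternative beats it.
Others bid (3, 3, 3, 31): truth gives 0; no alternative beats it.
(Checking all 625 profiles: 16 have a profitable deviation, 609 do not.)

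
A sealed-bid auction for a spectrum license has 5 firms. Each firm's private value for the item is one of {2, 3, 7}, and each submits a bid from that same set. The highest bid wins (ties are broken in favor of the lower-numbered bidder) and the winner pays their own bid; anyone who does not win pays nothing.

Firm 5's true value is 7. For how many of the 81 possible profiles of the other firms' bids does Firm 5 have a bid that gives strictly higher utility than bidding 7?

Others bid (2, 2, 2, 2): truth gives 0; bid 3 gives 4 > 0. Violating.
Others bid (2, 2, 2, 3): truth gives 0; no alternative beats it.
Others bid (2, 2, 2, 7): truth gives 0; no alternative beats it.
(Checking all 81 profiles: 1 has a profitable deviation, 80 do not.)

1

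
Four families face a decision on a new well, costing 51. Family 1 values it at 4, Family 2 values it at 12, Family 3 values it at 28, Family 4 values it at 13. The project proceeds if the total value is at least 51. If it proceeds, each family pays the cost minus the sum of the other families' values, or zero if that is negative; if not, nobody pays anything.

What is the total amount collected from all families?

35

Total value 57 ≥ cost 51, so it is built.
Family 1: others sum to 53; max(0, 51 - 53) = 0.
Family 2: others sum to 45; max(0, 51 - 45) = 6.
Family 3: others sum to 29; max(0, 51 - 29) = 22.
Family 4: others sum to 44; max(0, 51 - 44) = 7.
Total collected = 0 + 6 + 22 + 7 = 35.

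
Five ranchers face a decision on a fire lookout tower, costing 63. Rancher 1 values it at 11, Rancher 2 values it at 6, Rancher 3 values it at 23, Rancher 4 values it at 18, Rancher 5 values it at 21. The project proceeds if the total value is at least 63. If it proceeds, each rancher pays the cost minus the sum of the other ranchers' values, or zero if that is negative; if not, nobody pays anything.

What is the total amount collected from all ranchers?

14

Total value 79 ≥ cost 63, so it is built.
Rancher 1: others sum to 68; max(0, 63 - 68) = 0.
Rancher 2: others sum to 73; max(0, 63 - 73) = 0.
Rancher 3: others sum to 56; max(0, 63 - 56) = 7.
Rancher 4: others sum to 61; max(0, 63 - 61) = 2.
Rancher 5: others sum to 58; max(0, 63 - 58) = 5.
Total collected = 0 + 0 + 7 + 2 + 5 = 14.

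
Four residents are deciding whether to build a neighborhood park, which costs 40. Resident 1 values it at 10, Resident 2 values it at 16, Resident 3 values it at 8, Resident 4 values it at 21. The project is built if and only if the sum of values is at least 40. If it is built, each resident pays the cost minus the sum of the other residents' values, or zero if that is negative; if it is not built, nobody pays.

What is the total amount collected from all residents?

Total value 55 ≥ cost 40, so it is built.
Resident 1: others sum to 45; max(0, 40 - 45) = 0.
Resident 2: others sum to 39; max(0, 40 - 39) = 1.
Resident 3: others sum to 47; max(0, 40 - 47) = 0.
Resident 4: others sum to 34; max(0, 40 - 34) = 6.
Total collected = 0 + 1 + 0 + 6 = 7.

7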